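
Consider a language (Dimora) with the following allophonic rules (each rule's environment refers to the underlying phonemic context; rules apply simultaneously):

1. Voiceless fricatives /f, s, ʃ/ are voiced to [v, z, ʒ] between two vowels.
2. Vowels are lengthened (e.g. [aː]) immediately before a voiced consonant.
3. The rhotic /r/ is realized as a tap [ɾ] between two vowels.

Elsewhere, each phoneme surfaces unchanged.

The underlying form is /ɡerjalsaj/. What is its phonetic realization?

/ɡ/ (word-initial): no rule targets it → [ɡ].
Rule 2 applies to /e/ (between /ɡ/ and /r/: before a voiced consonant) → [eː].
/r/ (between /e/ and /j/) is in the target of rule 3 but the environment (between two vowels) is not met → [r].
/j/ — not in any rule's target class → [j].
/a/ (between /j/ and /l/) occurs before a voiced consonant → [aː] by rule 2.
/l/ (between /a/ and /s/): no rule targets it → [l].
/s/ (between /l/ and /a/) fails the environment for rule 1, so it stays [s].
/a/ (between /s/ and /j/) occurs before a voiced consonant → [aː] by rule 2.
/j/ stays [j].

[ɡeːrjaːlsaːj]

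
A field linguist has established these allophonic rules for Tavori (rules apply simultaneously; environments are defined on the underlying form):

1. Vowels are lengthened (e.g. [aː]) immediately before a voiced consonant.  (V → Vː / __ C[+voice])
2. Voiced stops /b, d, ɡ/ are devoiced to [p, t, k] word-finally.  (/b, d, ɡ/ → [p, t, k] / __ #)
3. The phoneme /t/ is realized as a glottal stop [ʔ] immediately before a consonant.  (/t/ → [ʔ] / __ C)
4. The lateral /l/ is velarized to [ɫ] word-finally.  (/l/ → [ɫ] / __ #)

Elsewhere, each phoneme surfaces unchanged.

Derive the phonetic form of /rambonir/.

[raːmboːniːr]

/a/ — between /r/ and /m/, before a voiced consonant — surfaces as [aː] (rule 1).
/b/ (between /m/ and /o/) fails the environment for rule 2, so it stays [b].
/o/ meets the environment for rule 1 (before a voiced consonant) → [oː].
/i/ — between /n/ and /r/, before a voiced consonant — surfaces as [iː] (rule 1).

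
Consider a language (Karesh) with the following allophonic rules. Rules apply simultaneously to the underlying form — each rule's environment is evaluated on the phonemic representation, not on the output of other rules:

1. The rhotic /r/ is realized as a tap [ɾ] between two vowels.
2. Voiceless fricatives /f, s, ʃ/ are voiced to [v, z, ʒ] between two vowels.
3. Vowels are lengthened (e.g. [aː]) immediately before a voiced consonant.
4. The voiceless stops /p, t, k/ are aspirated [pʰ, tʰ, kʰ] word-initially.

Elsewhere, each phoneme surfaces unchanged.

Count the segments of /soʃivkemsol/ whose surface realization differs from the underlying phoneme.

4

Segments that undergo a rule: /ʃ/ → [ʒ] (rule 2); /i/ → [iː] (rule 3); /e/ → [eː] (rule 3); /o/ → [oː] (rule 3).
All other segments surface unchanged.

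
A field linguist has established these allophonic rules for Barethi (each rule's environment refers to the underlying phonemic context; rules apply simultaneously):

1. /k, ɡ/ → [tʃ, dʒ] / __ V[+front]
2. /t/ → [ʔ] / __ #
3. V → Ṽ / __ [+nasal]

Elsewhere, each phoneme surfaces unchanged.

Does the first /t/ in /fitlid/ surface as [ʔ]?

/t/ (between /i/ and /l/): rule 2 targets it, but not word-finally → unchanged [t].
The actual realization is [t], not [ʔ].

No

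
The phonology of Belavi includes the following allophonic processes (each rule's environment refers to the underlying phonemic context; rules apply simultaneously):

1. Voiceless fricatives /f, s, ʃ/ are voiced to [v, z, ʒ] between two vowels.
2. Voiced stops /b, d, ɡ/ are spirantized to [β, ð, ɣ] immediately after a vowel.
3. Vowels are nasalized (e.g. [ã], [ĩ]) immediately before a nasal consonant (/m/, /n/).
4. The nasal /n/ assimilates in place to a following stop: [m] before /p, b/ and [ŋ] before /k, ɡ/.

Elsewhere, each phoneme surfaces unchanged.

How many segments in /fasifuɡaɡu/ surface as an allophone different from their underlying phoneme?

4

Segments that undergo a rule: /s/ → [z] (rule 1); /f/ → [v] (rule 1); /ɡ/ → [ɣ] (rule 2); /ɡ/ → [ɣ] (rule 2).
All other segments surface unchanged.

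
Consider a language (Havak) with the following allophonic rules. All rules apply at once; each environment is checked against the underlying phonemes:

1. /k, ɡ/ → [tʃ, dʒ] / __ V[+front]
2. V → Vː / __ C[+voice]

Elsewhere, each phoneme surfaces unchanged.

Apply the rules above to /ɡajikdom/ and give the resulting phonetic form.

[ɡaːjikdoːm]

/ɡ/ — word-initial; rule 1 does not apply here → [ɡ].
Rule 2 applies to /a/ (between /ɡ/ and /j/: before a voiced consonant) → [aː].
/j/ stays [j].
/i/ — between /j/ and /k/; rule 2 does not apply here → [i].
/k/ — between /i/ and /d/; rule 1 does not apply here → [k].
/d/ (between /k/ and /o/): no rule targets it → [d].
/o/ (between /d/ and /m/): before a voiced consonant, so rule 2 applies → [oː].
/m/ (word-final) is unaffected → [m].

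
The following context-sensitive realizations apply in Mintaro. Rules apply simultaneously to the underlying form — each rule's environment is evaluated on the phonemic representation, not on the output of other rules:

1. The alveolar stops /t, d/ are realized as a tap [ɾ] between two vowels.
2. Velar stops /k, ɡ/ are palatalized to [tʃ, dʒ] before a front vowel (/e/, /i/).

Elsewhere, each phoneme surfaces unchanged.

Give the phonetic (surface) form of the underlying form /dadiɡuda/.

[daɾiɡuɾa]

/d/ (word-initial): rule 1 targets it, but not between two vowels → unchanged [d].
/d/ meets the environment for rule 1 (between two vowels) → [ɾ].
/ɡ/ (between /i/ and /u/) fails the environment for rule 2, so it stays [ɡ].
/d/ (between /u/ and /a/) occurs between two vowels → [ɾ] by rule 1.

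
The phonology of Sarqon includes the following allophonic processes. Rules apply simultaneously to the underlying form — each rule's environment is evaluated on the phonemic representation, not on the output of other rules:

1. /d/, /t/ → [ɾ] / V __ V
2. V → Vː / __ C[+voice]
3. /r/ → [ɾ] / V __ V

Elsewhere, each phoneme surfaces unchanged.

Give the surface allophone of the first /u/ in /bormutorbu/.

/u/ (between /m/ and /t/) is in the target of rule 2 but the environment (before a voiced consonant) is not met → [u].

[u]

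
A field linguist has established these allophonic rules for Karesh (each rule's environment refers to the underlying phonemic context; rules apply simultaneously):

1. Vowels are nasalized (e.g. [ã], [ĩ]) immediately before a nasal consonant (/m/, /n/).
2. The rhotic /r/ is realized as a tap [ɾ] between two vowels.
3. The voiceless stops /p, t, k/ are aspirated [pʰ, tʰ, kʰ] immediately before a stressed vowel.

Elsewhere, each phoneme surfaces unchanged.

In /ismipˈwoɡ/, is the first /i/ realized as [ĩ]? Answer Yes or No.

/i/ — word-initial; rule 1 does not apply here → [i].
The actual realization is [i], not [ĩ].

No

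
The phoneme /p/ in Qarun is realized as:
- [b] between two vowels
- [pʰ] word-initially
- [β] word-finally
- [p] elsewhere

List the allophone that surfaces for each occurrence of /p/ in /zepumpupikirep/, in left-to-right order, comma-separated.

[b], [p], [b], [β]

Occurrence 1 (position 3): between two vowels → [b].
Occurrence 2 (position 6): no conditioning environment matches → elsewhere allophone [p].
Occurrence 3 (position 8): between two vowels → [b].
Occurrence 4 (position 14): word-finally → [β].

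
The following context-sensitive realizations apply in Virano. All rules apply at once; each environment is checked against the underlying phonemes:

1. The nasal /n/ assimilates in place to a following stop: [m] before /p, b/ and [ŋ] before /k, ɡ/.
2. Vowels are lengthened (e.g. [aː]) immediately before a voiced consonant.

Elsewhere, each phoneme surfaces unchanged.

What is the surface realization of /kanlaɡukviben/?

[kaːnlaːɡukviːbeːn]

/k/ stays [k].
Rule 2 applies to /a/ (between /k/ and /n/: before a voiced consonant) → [aː].
/n/ (between /a/ and /l/) is in the target of rule 1 but the environment (before a labial or velar stop) is not met → [n].
/l/ (between /n/ and /a/) is unaffected → [l].
/a/ — between /l/ and /ɡ/, before a voiced consonant — surfaces as [aː] (rule 2).
/ɡ/ — not in any rule's target class → [ɡ].
/u/ (between /ɡ/ and /k/): rule 2 targets it, but not before a voiced consonant → unchanged [u].
/k/ stays [k].
/v/ (between /k/ and /i/) is unaffected → [v].
/i/ (between /v/ and /b/) occurs before a voiced consonant → [iː] by rule 2.
/b/ (between /i/ and /e/): no rule targets it → [b].
Rule 2 applies to /e/ (between /b/ and /n/: before a voiced consonant) → [eː].
/n/ (word-final): rule 1 targets it, but not before a labial or velar stop → unchanged [n].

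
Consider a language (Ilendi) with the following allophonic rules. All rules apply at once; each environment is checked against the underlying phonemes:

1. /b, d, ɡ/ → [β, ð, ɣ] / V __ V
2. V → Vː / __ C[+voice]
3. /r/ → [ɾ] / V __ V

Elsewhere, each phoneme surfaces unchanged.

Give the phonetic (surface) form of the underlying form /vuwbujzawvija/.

[vuːwbuːjzaːwviːja]

/v/ (word-initial): no rule targets it → [v].
Rule 2 applies to /u/ (between /v/ and /w/: before a voiced consonant) → [uː].
/w/ (between /u/ and /b/): no rule targets it → [w].
/b/ (between /w/ and /u/) is in the target of rule 1 but the environment (between two vowels) is not met → [b].
/u/ — between /b/ and /j/, before a voiced consonant — surfaces as [uː] (rule 2).
/j/ (between /u/ and /z/) is unaffected → [j].
/z/ stays [z].
Rule 2 applies to /a/ (between /z/ and /w/: before a voiced consonant) → [aː].
/w/ (between /a/ and /v/): no rule targets it → [w].
/v/ (between /w/ and /i/): no rule targets it → [v].
/i/ — between /v/ and /j/, before a voiced consonant — surfaces as [iː] (rule 2).
/j/ (between /i/ and /a/): no rule targets it → [j].
/a/ (word-final) is in the target of rule 2 but the environment (before a voiced consonant) is not met → [a].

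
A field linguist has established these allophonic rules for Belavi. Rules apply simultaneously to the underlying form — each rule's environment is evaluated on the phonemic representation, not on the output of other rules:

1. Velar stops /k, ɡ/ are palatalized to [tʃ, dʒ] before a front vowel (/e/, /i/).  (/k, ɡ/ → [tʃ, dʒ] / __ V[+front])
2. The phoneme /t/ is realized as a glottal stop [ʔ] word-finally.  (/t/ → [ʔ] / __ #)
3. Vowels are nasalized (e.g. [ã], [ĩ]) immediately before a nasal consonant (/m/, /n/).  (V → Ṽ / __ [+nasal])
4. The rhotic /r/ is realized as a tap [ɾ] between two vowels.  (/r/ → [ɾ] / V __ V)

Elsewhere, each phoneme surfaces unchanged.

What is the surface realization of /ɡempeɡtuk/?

[dʒẽmpeɡtuk]

/ɡ/ (word-initial): before a front vowel, so rule 1 applies → [dʒ].
/e/ meets the environment for rule 3 (before a nasal consonant) → [ẽ].
/m/ (between /e/ and /p/): no rule targets it → [m].
/p/ (between /m/ and /e/): no rule targets it → [p].
/e/ (between /p/ and /ɡ/) is in the target of rule 3 but the environment (before a nasal consonant) is not met → [e].
/ɡ/ (between /e/ and /t/) is in the target of rule 1 but the environment (before a front vowel) is not met → [ɡ].
/t/ (between /ɡ/ and /u/) is in the target of rule 2 but the environment (word-finally) is not met → [t].
/u/ (between /t/ and /k/) is in the target of rule 3 but the environment (before a nasal consonant) is not met → [u].
/k/ (word-final) fails the environment for rule 1, so it stays [k].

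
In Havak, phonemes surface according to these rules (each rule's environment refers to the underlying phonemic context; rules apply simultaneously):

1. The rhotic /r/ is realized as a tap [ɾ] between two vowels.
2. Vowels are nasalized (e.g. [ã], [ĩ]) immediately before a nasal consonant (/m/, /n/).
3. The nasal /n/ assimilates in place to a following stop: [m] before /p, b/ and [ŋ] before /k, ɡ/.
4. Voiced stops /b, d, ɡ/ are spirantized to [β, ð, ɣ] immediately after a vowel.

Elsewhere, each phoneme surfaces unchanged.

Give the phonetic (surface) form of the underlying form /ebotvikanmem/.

[eβotvikãnmẽm]

/e/ (word-initial) fails the environment for rule 2, so it stays [e].
/b/ meets the environment for rule 4 (immediately after a vowel) → [β].
/o/ (between /b/ and /t/): rule 2 targets it, but not before a nasal consonant → unchanged [o].
/t/ (between /o/ and /v/): no rule targets it → [t].
/v/ stays [v].
/i/ (between /v/ and /k/) is in the target of rule 2 but the environment (before a nasal consonant) is not met → [i].
/k/ — not in any rule's target class → [k].
/a/ (between /k/ and /n/): before a nasal consonant, so rule 2 applies → [ã].
/n/ (between /a/ and /m/): rule 3 targets it, but not before a labial or velar stop → unchanged [n].
/m/ — not in any rule's target class → [m].
/e/ (between /m/ and /m/) occurs before a nasal consonant → [ẽ] by rule 2.
/m/ (word-final): no rule targets it → [m].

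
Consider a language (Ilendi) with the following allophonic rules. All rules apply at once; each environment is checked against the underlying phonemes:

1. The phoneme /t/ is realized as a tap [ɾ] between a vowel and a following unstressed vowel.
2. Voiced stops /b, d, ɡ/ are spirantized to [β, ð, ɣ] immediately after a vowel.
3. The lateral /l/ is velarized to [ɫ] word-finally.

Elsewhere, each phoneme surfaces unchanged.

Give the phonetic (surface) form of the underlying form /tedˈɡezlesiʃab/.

[teðˈɡezlesiʃaβ]

/t/ (word-initial) fails the environment for rule 1, so it stays [t].
/e/ (between /t/ and /d/) is unaffected → [e].
/d/ meets the environment for rule 2 (immediately after a vowel) → [ð].
/ɡ/ — between /d/ and /e/; rule 2 does not apply here → [ɡ].
/e/ — not in any rule's target class → [e].
/z/ — not in any rule's target class → [z].
/l/ (between /z/ and /e/) fails the environment for rule 3, so it stays [l].
/e/ — not in any rule's target class → [e].
/s/ (between /e/ and /i/): no rule targets it → [s].
/i/ (between /s/ and /ʃ/) is unaffected → [i].
/ʃ/ (between /i/ and /a/): no rule targets it → [ʃ].
/a/ (between /ʃ/ and /b/) is unaffected → [a].
/b/ (word-final) occurs immediately after a vowel → [β] by rule 2.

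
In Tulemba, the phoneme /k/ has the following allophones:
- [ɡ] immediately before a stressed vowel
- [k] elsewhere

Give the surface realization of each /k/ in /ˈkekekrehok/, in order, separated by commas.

Occurrence 1 (position 1): immediately before a stressed vowel → [ɡ].
Occurrence 2 (position 3): no conditioning environment matches → elsewhere allophone [k].
Occurrence 3 (position 5): no conditioning environment matches → elsewhere allophone [k].
Occurrence 4 (position 10): no conditioning environment matches → elsewhere allophone [k].

[ɡ], [k], [k], [k]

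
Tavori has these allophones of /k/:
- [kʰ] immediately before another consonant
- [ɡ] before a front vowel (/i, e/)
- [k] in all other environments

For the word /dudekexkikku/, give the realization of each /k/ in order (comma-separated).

Occurrence 1 (position 5): before a front vowel (/i, e/) → [ɡ].
Occurrence 2 (position 8): before a front vowel (/i, e/) → [ɡ].
Occurrence 3 (position 10): immediately before another consonant → [kʰ].
Occurrence 4 (position 11): no conditioning environment matches → elsewhere allophone [k].

[ɡ], [ɡ], [kʰ], [k]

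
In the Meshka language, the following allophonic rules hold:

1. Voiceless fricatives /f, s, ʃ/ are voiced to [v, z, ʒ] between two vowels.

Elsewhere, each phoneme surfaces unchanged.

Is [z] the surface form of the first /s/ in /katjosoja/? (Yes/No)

Yes

/s/ (between /o/ and /o/) occurs between two vowels → [z] by rule 1.
The actual realization is [z], which matches [z].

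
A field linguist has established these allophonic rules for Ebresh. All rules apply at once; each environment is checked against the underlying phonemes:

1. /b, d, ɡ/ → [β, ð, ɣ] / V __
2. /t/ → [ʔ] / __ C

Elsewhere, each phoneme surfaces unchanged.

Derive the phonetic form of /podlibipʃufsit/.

[poðliβipʃufsit]

/p/ (word-initial): no rule targets it → [p].
/o/ stays [o].
/d/ meets the environment for rule 1 (immediately after a vowel) → [ð].
/l/ — not in any rule's target class → [l].
/i/ (between /l/ and /b/) is unaffected → [i].
Rule 1 applies to /b/ (between /i/ and /i/: immediately after a vowel) → [β].
/i/ (between /b/ and /p/) is unaffected → [i].
/p/ (between /i/ and /ʃ/) is unaffected → [p].
/ʃ/ — not in any rule's target class → [ʃ].
/u/ (between /ʃ/ and /f/) is unaffected → [u].
/f/ (between /u/ and /s/): no rule targets it → [f].
/s/ (between /f/ and /i/) is unaffected → [s].
/i/ stays [i].
/t/ (word-final) fails the environment for rule 2, so it stays [t].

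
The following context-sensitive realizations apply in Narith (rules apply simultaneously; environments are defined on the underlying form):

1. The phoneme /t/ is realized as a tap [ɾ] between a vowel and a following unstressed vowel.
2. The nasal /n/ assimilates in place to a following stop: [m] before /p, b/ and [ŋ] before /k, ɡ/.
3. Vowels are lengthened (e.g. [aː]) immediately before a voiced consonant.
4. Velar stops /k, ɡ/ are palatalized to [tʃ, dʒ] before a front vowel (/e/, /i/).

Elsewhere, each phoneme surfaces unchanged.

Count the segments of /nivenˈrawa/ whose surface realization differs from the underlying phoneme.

3

Segments that undergo a rule: /i/ → [iː] (rule 3); /e/ → [eː] (rule 3); /a/ → [aː] (rule 3).
All other segments surface unchanged.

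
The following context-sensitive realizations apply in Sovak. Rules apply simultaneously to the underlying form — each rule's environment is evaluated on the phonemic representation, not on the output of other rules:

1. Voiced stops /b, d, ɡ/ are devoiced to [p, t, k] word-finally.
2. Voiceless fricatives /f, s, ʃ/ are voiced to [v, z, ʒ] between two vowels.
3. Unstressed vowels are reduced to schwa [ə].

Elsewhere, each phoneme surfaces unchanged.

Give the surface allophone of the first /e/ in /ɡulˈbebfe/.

/e/ — between /b/ and /b/; rule 3 does not apply here → [e].

[e]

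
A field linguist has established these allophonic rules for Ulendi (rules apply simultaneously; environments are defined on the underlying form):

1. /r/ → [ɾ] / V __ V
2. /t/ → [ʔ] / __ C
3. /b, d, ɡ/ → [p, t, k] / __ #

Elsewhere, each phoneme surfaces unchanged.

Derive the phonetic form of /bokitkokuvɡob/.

/b/ (word-initial): rule 3 targets it, but not word-finally → unchanged [b].
/t/ (between /i/ and /k/) occurs immediately before a consonant → [ʔ] by rule 2.
/ɡ/ (between /v/ and /o/) fails the environment for rule 3, so it stays [ɡ].
/b/ (word-final) occurs word-finally → [p] by rule 3.

[bokiʔkokuvɡop]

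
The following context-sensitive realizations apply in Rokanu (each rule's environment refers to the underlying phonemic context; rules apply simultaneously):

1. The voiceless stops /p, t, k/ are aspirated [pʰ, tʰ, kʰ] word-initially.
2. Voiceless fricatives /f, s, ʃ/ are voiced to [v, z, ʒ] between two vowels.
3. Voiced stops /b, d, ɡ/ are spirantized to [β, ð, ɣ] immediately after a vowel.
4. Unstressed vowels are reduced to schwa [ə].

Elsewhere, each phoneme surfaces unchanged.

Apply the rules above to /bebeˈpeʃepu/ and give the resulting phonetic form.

/b/ — word-initial; rule 3 does not apply here → [b].
/e/ (between /b/ and /b/): in an unstressed syllable, so rule 4 applies → [ə].
/b/ — between /e/ and /e/, immediately after a vowel — surfaces as [β] (rule 3).
/e/ (between /b/ and /p/) occurs in an unstressed syllable → [ə] by rule 4.
/p/ (between /e/ and /e/): rule 1 targets it, but not word-initially → unchanged [p].
/e/ (between /p/ and /ʃ/): rule 4 targets it, but not in an unstressed syllable → unchanged [e].
Rule 2 applies to /ʃ/ (between /e/ and /e/: between two vowels) → [ʒ].
/e/ — between /ʃ/ and /p/, in an unstressed syllable — surfaces as [ə] (rule 4).
/p/ — between /e/ and /u/; rule 1 does not apply here → [p].
/u/ (word-final): in an unstressed syllable, so rule 4 applies → [ə].

[bəβəˈpeʒəpə]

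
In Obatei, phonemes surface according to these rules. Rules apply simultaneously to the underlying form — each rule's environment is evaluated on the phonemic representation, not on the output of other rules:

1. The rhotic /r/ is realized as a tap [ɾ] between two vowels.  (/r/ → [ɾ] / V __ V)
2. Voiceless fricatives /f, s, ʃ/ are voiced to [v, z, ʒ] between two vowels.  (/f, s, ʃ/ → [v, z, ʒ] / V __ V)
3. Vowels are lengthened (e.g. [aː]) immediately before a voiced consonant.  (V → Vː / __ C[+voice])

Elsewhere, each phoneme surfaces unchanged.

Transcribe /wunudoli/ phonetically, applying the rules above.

/w/ — not in any rule's target class → [w].
/u/ meets the environment for rule 3 (before a voiced consonant) → [uː].
/n/ (between /u/ and /u/): no rule targets it → [n].
/u/ (between /n/ and /d/) occurs before a voiced consonant → [uː] by rule 3.
/d/ stays [d].
/o/ (between /d/ and /l/) occurs before a voiced consonant → [oː] by rule 3.
/l/ — not in any rule's target class → [l].
/i/ (word-final) is in the target of rule 3 but the environment (before a voiced consonant) is not met → [i].

[wuːnuːdoːli]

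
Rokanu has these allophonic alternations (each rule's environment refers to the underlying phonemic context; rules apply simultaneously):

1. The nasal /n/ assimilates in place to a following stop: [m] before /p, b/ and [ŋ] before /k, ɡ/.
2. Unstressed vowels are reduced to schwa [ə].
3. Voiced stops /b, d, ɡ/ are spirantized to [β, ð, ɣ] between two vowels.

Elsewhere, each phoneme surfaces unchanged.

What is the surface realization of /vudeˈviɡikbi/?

[vəðəˈviɣəkbə]

/v/ — not in any rule's target class → [v].
Rule 2 applies to /u/ (between /v/ and /d/: in an unstressed syllable) → [ə].
/d/ — between /u/ and /e/, between two vowels — surfaces as [ð] (rule 3).
/e/ (between /d/ and /v/): in an unstressed syllable, so rule 2 applies → [ə].
/v/ — not in any rule's target class → [v].
/i/ — between /v/ and /ɡ/; rule 2 does not apply here → [i].
/ɡ/ meets the environment for rule 3 (between two vowels) → [ɣ].
/i/ meets the environment for rule 2 (in an unstressed syllable) → [ə].
/k/ — not in any rule's target class → [k].
/b/ (between /k/ and /i/): rule 3 targets it, but not between two vowels → unchanged [b].
Rule 2 applies to /i/ (word-final: in an unstressed syllable) → [ə].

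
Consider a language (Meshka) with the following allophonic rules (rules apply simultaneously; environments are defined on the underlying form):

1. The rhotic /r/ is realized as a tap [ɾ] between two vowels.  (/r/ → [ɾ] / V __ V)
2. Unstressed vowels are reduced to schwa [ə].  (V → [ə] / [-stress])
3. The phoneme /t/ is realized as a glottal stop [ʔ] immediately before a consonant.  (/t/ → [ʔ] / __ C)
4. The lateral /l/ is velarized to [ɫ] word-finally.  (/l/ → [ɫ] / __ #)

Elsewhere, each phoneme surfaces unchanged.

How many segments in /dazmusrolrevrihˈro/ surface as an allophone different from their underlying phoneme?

5

Segments that undergo a rule: /a/ → [ə] (rule 2); /u/ → [ə] (rule 2); /o/ → [ə] (rule 2); /e/ → [ə] (rule 2); /i/ → [ə] (rule 2).
All other segments surface unchanged.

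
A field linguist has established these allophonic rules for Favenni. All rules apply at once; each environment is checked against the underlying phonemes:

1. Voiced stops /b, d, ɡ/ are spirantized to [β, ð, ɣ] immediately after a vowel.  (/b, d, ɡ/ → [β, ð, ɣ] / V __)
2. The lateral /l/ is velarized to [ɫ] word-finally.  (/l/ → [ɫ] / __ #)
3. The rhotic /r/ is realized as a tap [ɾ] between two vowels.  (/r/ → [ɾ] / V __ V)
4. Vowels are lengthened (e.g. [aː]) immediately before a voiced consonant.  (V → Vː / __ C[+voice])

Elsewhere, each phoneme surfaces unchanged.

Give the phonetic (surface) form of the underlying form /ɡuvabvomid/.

/ɡ/ (word-initial) is in the target of rule 1 but the environment (immediately after a vowel) is not met → [ɡ].
/u/ (between /ɡ/ and /v/): before a voiced consonant, so rule 4 applies → [uː].
/v/ (between /u/ and /a/): no rule targets it → [v].
/a/ meets the environment for rule 4 (before a voiced consonant) → [aː].
/b/ — between /a/ and /v/, immediately after a vowel — surfaces as [β] (rule 1).
/v/ — not in any rule's target class → [v].
/o/ meets the environment for rule 4 (before a voiced consonant) → [oː].
/m/ stays [m].
/i/ meets the environment for rule 4 (before a voiced consonant) → [iː].
/d/ (word-final): immediately after a vowel, so rule 1 applies → [ð].

[ɡuːvaːβvoːmiːð]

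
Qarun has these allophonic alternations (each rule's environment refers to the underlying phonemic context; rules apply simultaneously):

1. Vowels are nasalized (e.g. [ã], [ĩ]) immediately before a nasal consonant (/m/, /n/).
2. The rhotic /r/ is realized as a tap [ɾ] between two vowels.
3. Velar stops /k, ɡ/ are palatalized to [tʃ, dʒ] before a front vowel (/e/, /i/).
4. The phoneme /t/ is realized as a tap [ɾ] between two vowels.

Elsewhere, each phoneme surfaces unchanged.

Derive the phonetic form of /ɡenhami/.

[dʒẽnhãmi]

Rule 3 applies to /ɡ/ (word-initial: before a front vowel) → [dʒ].
/e/ (between /ɡ/ and /n/): before a nasal consonant, so rule 1 applies → [ẽ].
/n/ — not in any rule's target class → [n].
/h/ stays [h].
/a/ meets the environment for rule 1 (before a nasal consonant) → [ã].
/m/ — not in any rule's target class → [m].
/i/ (word-final) is in the target of rule 1 but the environment (before a nasal consonant) is not met → [i].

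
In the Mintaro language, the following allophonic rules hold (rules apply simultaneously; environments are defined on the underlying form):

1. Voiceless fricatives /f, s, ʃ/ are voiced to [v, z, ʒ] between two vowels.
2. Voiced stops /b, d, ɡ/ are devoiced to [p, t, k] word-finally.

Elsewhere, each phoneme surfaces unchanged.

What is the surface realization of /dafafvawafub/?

[davafvawavup]

/d/ (word-initial) fails the environment for rule 2, so it stays [d].
/a/ stays [a].
Rule 1 applies to /f/ (between /a/ and /a/: between two vowels) → [v].
/a/ — not in any rule's target class → [a].
/f/ — between /a/ and /v/; rule 1 does not apply here → [f].
/v/ stays [v].
/a/ stays [a].
/w/ (between /a/ and /a/): no rule targets it → [w].
/a/ — not in any rule's target class → [a].
/f/ (between /a/ and /u/) occurs between two vowels → [v] by rule 1.
/u/ stays [u].
/b/ meets the environment for rule 2 (word-finally) → [p].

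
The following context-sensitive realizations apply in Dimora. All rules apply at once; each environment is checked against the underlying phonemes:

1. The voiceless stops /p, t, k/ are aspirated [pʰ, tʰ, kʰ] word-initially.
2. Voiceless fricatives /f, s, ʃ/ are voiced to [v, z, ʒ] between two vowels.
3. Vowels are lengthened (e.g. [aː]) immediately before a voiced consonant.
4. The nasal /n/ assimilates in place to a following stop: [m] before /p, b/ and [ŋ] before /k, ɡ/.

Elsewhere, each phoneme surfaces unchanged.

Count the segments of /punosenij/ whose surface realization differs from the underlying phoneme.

Segments that undergo a rule: /p/ → [pʰ] (rule 1); /u/ → [uː] (rule 3); /s/ → [z] (rule 2); /e/ → [eː] (rule 3); /i/ → [iː] (rule 3).
All other segments surface unchanged.

5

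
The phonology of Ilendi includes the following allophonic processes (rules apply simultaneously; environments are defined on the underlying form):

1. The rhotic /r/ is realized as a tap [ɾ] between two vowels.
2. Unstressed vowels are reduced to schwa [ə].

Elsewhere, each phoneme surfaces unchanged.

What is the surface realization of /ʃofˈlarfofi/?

[ʃəfˈlarfəfə]

/o/ — between /ʃ/ and /f/, in an unstressed syllable — surfaces as [ə] (rule 2).
/a/ (between /l/ and /r/): rule 2 targets it, but not in an unstressed syllable → unchanged [a].
/r/ (between /a/ and /f/) fails the environment for rule 1, so it stays [r].
/o/ (between /f/ and /f/): in an unstressed syllable, so rule 2 applies → [ə].
Rule 2 applies to /i/ (word-final: in an unstressed syllable) → [ə].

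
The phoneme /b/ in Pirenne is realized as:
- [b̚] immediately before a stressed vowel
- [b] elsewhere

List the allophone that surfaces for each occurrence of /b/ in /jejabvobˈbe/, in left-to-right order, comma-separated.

[b], [b], [b̚]

Occurrence 1 (position 5): no conditioning environment matches → elsewhere allophone [b].
Occurrence 2 (position 8): no conditioning environment matches → elsewhere allophone [b].
Occurrence 3 (position 9): immediately before a stressed vowel → [b̚].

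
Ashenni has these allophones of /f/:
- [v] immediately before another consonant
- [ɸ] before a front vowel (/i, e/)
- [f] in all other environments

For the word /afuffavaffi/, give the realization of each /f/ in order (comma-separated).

[f], [v], [f], [v], [ɸ]

Occurrence 1 (position 2): no conditioning environment matches → elsewhere allophone [f].
Occurrence 2 (position 4): immediately before another consonant → [v].
Occurrence 3 (position 5): no conditioning environment matches → elsewhere allophone [f].
Occurrence 4 (position 9): immediately before another consonant → [v].
Occurrence 5 (position 10): before a front vowel (/i, e/) → [ɸ].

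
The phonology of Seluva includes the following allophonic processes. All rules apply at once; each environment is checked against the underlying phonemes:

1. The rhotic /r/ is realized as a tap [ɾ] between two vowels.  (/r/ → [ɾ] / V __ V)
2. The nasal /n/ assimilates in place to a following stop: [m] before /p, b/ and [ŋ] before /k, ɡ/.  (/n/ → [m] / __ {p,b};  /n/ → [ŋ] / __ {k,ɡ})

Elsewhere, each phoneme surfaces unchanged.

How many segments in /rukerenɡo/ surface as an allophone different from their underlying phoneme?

Segments that undergo a rule: /r/ → [ɾ] (rule 1); /n/ → [ŋ] (rule 2).
All other segments surface unchanged.

2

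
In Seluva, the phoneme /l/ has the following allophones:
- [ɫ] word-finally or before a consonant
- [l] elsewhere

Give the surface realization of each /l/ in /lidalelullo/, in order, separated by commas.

Occurrence 1 (position 1): no conditioning environment matches → elsewhere allophone [l].
Occurrence 2 (position 5): no conditioning environment matches → elsewhere allophone [l].
Occurrence 3 (position 7): no conditioning environment matches → elsewhere allophone [l].
Occurrence 4 (position 9): word-finally or before a consonant → [ɫ].
Occurrence 5 (position 10): no conditioning environment matches → elsewhere allophone [l].

[l], [l], [l], [ɫ], [l]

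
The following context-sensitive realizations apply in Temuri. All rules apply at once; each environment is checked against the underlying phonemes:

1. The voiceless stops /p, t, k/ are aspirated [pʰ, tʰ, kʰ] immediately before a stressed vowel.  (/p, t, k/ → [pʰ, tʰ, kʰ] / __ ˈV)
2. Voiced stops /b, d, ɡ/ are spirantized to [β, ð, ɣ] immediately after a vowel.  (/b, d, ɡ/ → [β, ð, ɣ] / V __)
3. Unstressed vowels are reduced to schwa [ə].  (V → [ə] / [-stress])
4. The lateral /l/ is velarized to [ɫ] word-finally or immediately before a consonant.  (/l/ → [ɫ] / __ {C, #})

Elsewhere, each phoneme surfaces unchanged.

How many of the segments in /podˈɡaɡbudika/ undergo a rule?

7

Segments that undergo a rule: /o/ → [ə] (rule 3); /d/ → [ð] (rule 2); /ɡ/ → [ɣ] (rule 2); /u/ → [ə] (rule 3); /d/ → [ð] (rule 2); /i/ → [ə] (rule 3); /a/ → [ə] (rule 3).
All other segments surface unchanged.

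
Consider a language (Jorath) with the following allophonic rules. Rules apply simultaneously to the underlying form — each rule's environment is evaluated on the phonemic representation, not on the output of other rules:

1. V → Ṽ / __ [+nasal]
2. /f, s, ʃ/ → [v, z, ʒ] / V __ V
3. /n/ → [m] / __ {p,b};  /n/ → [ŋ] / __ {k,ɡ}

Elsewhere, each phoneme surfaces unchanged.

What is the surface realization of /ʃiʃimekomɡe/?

[ʃiʒĩmekõmɡe]

/ʃ/ — word-initial; rule 2 does not apply here → [ʃ].
/i/ (between /ʃ/ and /ʃ/) fails the environment for rule 1, so it stays [i].
/ʃ/ (between /i/ and /i/) occurs between two vowels → [ʒ] by rule 2.
/i/ (between /ʃ/ and /m/): before a nasal consonant, so rule 1 applies → [ĩ].
/e/ (between /m/ and /k/): rule 1 targets it, but not before a nasal consonant → unchanged [e].
/o/ (between /k/ and /m/): before a nasal consonant, so rule 1 applies → [õ].
/e/ (word-final) is in the target of rule 1 but the environment (before a nasal consonant) is not met → [e].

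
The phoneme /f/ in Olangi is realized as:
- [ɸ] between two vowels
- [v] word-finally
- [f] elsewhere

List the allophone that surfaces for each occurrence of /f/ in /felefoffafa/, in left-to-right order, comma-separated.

[f], [ɸ], [f], [f], [ɸ]

Occurrence 1 (position 1): no conditioning environment matches → elsewhere allophone [f].
Occurrence 2 (position 5): between two vowels → [ɸ].
Occurrence 3 (position 7): no conditioning environment matches → elsewhere allophone [f].
Occurrence 4 (position 8): no conditioning environment matches → elsewhere allophone [f].
Occurrence 5 (position 10): between two vowels → [ɸ].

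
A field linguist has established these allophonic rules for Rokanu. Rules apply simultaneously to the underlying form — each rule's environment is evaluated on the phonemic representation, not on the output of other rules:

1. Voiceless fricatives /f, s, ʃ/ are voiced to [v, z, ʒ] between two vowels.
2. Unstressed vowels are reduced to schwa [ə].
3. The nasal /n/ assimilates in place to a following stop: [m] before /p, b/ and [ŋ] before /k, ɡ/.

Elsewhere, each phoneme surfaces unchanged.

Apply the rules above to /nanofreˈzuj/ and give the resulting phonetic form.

[nənəfrəˈzuj]

/n/ (word-initial) is in the target of rule 3 but the environment (before a labial or velar stop) is not met → [n].
/a/ — between /n/ and /n/, in an unstressed syllable — surfaces as [ə] (rule 2).
/n/ (between /a/ and /o/): rule 3 targets it, but not before a labial or velar stop → unchanged [n].
/o/ (between /n/ and /f/) occurs in an unstressed syllable → [ə] by rule 2.
/f/ (between /o/ and /r/) is in the target of rule 1 but the environment (between two vowels) is not met → [f].
/r/ (between /f/ and /e/): no rule targets it → [r].
/e/ (between /r/ and /z/) occurs in an unstressed syllable → [ə] by rule 2.
/z/ — not in any rule's target class → [z].
/u/ (between /z/ and /j/) fails the environment for rule 2, so it stays [u].
/j/ — not in any rule's target class → [j].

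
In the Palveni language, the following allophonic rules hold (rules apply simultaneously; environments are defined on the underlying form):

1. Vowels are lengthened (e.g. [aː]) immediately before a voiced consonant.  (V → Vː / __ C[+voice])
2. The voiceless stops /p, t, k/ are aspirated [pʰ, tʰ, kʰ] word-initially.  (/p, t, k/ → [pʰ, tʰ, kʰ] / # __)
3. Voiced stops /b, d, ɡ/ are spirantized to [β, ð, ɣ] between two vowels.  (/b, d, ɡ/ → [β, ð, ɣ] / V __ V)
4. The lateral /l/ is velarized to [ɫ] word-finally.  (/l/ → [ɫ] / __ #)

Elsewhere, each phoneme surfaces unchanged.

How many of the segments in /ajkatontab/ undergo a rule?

3

Segments that undergo a rule: /a/ → [aː] (rule 1); /o/ → [oː] (rule 1); /a/ → [aː] (rule 1).
All other segments surface unchanged.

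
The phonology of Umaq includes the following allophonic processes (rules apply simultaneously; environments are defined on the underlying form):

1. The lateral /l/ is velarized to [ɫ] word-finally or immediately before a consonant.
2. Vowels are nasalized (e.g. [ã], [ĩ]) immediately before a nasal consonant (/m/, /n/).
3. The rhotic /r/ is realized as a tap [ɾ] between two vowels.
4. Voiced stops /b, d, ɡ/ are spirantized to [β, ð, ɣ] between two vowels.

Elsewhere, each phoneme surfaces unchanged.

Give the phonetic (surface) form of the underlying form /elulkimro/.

[eluɫkĩmro]

/e/ (word-initial): rule 2 targets it, but not before a nasal consonant → unchanged [e].
/l/ (between /e/ and /u/) is in the target of rule 1 but the environment (word-finally or immediately before a consonant) is not met → [l].
/u/ (between /l/ and /l/) fails the environment for rule 2, so it stays [u].
Rule 1 applies to /l/ (between /u/ and /k/: word-finally or immediately before a consonant) → [ɫ].
/k/ (between /l/ and /i/): no rule targets it → [k].
/i/ — between /k/ and /m/, before a nasal consonant — surfaces as [ĩ] (rule 2).
/m/ — not in any rule's target class → [m].
/r/ (between /m/ and /o/) fails the environment for rule 3, so it stays [r].
/o/ (word-final) fails the environment for rule 2, so it stays [o].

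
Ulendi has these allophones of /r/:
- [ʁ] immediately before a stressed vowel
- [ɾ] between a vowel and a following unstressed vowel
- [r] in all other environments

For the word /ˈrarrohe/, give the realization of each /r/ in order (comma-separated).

Occurrence 1 (position 1): immediately before a stressed vowel → [ʁ].
Occurrence 2 (position 3): no conditioning environment matches → elsewhere allophone [r].
Occurrence 3 (position 4): no conditioning environment matches → elsewhere allophone [r].

[ʁ], [r], [r]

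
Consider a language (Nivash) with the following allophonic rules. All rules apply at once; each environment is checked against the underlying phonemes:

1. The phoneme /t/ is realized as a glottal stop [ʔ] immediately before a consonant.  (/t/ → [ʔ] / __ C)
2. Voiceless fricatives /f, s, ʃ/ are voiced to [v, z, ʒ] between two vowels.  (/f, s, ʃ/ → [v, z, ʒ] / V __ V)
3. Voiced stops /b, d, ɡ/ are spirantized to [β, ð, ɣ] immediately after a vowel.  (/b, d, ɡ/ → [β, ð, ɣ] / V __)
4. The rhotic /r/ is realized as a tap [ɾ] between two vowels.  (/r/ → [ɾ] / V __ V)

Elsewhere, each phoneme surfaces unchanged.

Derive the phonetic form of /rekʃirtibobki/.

/r/ (word-initial): rule 4 targets it, but not between two vowels → unchanged [r].
/e/ (between /r/ and /k/): no rule targets it → [e].
/k/ — not in any rule's target class → [k].
/ʃ/ (between /k/ and /i/) fails the environment for rule 2, so it stays [ʃ].
/i/ (between /ʃ/ and /r/) is unaffected → [i].
/r/ — between /i/ and /t/; rule 4 does not apply here → [r].
/t/ — between /r/ and /i/; rule 1 does not apply here → [t].
/i/ stays [i].
/b/ — between /i/ and /o/, immediately after a vowel — surfaces as [β] (rule 3).
/o/ stays [o].
/b/ (between /o/ and /k/) occurs immediately after a vowel → [β] by rule 3.
/k/ — not in any rule's target class → [k].
/i/ (word-final) is unaffected → [i].

[rekʃirtiβoβki]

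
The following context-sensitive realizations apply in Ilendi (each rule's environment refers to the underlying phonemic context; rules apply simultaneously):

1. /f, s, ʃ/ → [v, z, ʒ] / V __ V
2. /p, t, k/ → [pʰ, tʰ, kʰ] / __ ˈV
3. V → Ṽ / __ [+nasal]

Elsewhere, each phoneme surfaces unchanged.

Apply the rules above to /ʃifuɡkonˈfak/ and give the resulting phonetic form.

[ʃivuɡkõnˈfak]

/ʃ/ (word-initial) is in the target of rule 1 but the environment (between two vowels) is not met → [ʃ].
/i/ (between /ʃ/ and /f/): rule 3 targets it, but not before a nasal consonant → unchanged [i].
/f/ (between /i/ and /u/): between two vowels, so rule 1 applies → [v].
/u/ (between /f/ and /ɡ/) is in the target of rule 3 but the environment (before a nasal consonant) is not met → [u].
/ɡ/ stays [ɡ].
/k/ (between /ɡ/ and /o/): rule 2 targets it, but not immediately before a stressed vowel → unchanged [k].
/o/ (between /k/ and /n/) occurs before a nasal consonant → [õ] by rule 3.
/n/ — not in any rule's target class → [n].
/f/ (between /n/ and /a/) fails the environment for rule 1, so it stays [f].
/a/ (between /f/ and /k/): rule 3 targets it, but not before a nasal consonant → unchanged [a].
/k/ (word-final): rule 2 targets it, but not immediately before a stressed vowel → unchanged [k].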